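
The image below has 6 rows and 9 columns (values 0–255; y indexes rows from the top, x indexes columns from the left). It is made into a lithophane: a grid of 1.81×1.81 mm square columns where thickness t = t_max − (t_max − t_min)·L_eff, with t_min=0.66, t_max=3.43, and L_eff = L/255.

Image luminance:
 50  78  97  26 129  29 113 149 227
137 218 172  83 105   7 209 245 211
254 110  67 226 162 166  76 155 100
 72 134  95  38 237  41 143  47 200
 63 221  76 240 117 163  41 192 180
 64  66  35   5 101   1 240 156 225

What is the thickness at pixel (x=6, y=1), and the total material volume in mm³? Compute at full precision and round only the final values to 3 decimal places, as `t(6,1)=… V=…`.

span = t_max - t_min = 3.43 - 0.66 = 2.770
L(6,1) = 209, L_eff = 209/255 = 0.819608
t(6,1) = 3.43 - 2.770·0.819608 = 1.160
Σt over all 6·9 pixels = 710293/6375 ≈ 111.4185098
V = pitch²·Σt = 1.81²·710293/6375 = 365.018

t(6,1)=1.160 V=365.018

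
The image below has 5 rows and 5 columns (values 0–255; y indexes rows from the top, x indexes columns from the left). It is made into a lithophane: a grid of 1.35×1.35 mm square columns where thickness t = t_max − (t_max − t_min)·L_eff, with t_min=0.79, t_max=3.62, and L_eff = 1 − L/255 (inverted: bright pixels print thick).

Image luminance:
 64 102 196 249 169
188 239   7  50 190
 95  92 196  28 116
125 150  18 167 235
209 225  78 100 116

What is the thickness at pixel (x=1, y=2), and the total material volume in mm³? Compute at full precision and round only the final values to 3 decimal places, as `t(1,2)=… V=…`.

span = t_max - t_min = 3.62 - 0.79 = 2.830
L(1,2) = 92, L_eff = 1 - 92/255 = 0.639216 (inverted)
t(1,2) = 3.62 - 2.830·0.639216 = 1.811
Σt over all 5·5 pixels = 1466957/25500 ≈ 57.5277255
V = pitch²·Σt = 1.35²·1466957/25500 = 104.844

t(1,2)=1.811 V=104.844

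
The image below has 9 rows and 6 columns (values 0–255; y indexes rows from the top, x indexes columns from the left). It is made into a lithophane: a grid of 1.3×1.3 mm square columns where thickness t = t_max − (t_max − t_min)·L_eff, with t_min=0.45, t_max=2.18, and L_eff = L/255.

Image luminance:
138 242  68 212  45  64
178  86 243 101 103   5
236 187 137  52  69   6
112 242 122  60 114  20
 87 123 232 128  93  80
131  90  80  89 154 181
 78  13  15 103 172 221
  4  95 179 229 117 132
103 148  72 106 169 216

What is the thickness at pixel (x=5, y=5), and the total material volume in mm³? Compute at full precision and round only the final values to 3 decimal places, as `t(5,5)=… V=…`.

t(5,5)=0.952 V=124.627

span = t_max - t_min = 2.18 - 0.45 = 1.730
L(5,5) = 181, L_eff = 181/255 = 0.709804
t(5,5) = 2.18 - 1.730·0.709804 = 0.952
Σt over all 9·6 pixels = 940237/12750 ≈ 73.7440784
V = pitch²·Σt = 1.3²·940237/12750 = 124.627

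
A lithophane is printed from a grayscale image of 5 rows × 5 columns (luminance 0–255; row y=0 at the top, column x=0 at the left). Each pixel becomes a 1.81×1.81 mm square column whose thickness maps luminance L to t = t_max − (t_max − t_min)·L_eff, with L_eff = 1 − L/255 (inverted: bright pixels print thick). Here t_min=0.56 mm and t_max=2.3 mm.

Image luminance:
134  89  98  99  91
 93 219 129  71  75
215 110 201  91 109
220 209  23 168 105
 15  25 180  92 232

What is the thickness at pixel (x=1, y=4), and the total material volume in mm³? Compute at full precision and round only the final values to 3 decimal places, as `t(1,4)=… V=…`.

t(1,4)=0.731 V=115.008

span = t_max - t_min = 2.3 - 0.56 = 1.740
L(1,4) = 25, L_eff = 1 - 25/255 = 0.901961 (inverted)
t(1,4) = 2.3 - 1.740·0.901961 = 0.731
Σt over all 5·5 pixels = 149197/4250 ≈ 35.1051765
V = pitch²·Σt = 1.81²·149197/4250 = 115.008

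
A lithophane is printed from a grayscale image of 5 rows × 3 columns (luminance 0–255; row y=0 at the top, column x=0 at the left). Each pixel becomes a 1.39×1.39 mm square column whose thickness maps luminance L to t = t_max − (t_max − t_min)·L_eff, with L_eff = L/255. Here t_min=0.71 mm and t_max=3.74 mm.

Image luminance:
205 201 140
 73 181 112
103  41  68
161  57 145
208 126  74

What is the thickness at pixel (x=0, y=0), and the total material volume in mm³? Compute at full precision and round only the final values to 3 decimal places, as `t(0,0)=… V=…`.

t(0,0)=1.304 V=64.886

span = t_max - t_min = 3.74 - 0.71 = 3.030
L(0,0) = 205, L_eff = 205/255 = 0.803922
t(0,0) = 3.74 - 3.030·0.803922 = 1.304
Σt over all 5·3 pixels = 57091/1700 ≈ 33.5829412
V = pitch²·Σt = 1.39²·57091/1700 = 64.886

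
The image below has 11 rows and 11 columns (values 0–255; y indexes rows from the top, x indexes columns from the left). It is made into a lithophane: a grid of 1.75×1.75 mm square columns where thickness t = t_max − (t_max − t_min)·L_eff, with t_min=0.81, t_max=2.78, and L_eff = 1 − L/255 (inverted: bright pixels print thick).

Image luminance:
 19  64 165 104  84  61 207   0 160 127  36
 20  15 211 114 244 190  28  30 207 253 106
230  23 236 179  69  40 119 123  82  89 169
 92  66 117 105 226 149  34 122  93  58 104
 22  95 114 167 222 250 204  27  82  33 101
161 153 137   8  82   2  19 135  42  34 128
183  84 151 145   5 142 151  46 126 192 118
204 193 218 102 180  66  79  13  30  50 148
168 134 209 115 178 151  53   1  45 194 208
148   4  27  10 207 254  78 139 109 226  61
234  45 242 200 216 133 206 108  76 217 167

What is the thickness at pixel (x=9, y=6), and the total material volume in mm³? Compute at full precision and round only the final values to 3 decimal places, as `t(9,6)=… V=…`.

t(9,6)=2.293 V=640.306

span = t_max - t_min = 2.78 - 0.81 = 1.970
L(9,6) = 192, L_eff = 1 - 192/255 = 0.247059 (inverted)
t(9,6) = 2.78 - 1.970·0.247059 = 2.293
Σt over all 11·11 pixels = 1332881/6375 ≈ 209.0793725
V = pitch²·Σt = 1.75²·1332881/6375 = 640.306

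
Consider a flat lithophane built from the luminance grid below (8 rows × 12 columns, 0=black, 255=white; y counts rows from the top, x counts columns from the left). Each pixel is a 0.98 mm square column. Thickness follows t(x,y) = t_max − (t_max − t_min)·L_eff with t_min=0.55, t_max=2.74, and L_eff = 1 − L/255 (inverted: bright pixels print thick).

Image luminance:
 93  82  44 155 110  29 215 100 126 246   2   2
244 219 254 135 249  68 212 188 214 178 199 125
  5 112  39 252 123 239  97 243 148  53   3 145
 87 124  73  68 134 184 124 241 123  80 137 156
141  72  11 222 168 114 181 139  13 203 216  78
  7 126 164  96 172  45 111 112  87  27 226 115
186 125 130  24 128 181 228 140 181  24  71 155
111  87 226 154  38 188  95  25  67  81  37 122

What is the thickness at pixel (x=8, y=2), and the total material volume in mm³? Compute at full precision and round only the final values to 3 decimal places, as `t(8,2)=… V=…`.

t(8,2)=1.821 V=150.751

span = t_max - t_min = 2.74 - 0.55 = 2.190
L(8,2) = 148, L_eff = 1 - 148/255 = 0.419608 (inverted)
t(8,2) = 2.74 - 2.190·0.419608 = 1.821
Σt over all 8·12 pixels = 1334217/8500 ≈ 156.9667059
V = pitch²·Σt = 0.98²·1334217/8500 = 150.751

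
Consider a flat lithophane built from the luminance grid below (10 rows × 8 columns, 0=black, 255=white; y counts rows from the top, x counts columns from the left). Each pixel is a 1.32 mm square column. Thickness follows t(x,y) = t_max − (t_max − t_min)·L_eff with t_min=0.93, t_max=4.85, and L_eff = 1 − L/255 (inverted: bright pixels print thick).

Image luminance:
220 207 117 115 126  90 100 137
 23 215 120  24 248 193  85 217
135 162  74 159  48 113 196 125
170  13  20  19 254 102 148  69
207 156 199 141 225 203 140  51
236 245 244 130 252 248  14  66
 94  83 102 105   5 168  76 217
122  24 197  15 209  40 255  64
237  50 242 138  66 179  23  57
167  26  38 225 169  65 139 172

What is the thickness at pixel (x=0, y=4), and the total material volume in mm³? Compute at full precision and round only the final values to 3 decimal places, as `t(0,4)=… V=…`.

span = t_max - t_min = 4.85 - 0.93 = 3.920
L(0,4) = 207, L_eff = 1 - 207/255 = 0.188235 (inverted)
t(0,4) = 4.85 - 3.920·0.188235 = 4.112
Σt over all 10·8 pixels = 302032/1275 ≈ 236.8878431
V = pitch²·Σt = 1.32²·302032/1275 = 412.753

t(0,4)=4.112 V=412.753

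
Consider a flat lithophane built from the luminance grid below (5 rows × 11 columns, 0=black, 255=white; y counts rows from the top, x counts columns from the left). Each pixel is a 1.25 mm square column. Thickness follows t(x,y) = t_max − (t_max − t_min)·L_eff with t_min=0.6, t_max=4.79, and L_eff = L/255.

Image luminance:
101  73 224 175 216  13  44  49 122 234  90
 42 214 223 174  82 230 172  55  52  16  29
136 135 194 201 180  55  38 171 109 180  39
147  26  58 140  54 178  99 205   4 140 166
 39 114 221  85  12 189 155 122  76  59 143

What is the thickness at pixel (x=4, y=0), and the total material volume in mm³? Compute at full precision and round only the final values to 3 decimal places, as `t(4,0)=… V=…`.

t(4,0)=1.241 V=244.759

span = t_max - t_min = 4.79 - 0.6 = 4.190
L(4,0) = 216, L_eff = 216/255 = 0.847059
t(4,0) = 4.79 - 4.190·0.847059 = 1.241
Σt over all 5·11 pixels = 159779/1020 ≈ 156.6460784
V = pitch²·Σt = 1.25²·159779/1020 = 244.759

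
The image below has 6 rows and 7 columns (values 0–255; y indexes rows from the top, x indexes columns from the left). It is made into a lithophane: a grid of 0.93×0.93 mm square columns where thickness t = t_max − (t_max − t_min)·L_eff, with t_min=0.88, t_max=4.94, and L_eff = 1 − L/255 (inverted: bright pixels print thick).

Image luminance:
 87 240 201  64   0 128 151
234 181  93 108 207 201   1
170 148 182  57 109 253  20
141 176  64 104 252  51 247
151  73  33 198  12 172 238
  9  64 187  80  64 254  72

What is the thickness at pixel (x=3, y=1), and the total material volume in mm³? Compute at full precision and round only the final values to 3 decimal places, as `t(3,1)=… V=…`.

span = t_max - t_min = 4.94 - 0.88 = 4.060
L(3,1) = 108, L_eff = 1 - 108/255 = 0.576471 (inverted)
t(3,1) = 4.94 - 4.060·0.576471 = 2.600
Σt over all 6·7 pixels = 1583071/12750 ≈ 124.1624314
V = pitch²·Σt = 0.93²·1583071/12750 = 107.388

t(3,1)=2.600 V=107.388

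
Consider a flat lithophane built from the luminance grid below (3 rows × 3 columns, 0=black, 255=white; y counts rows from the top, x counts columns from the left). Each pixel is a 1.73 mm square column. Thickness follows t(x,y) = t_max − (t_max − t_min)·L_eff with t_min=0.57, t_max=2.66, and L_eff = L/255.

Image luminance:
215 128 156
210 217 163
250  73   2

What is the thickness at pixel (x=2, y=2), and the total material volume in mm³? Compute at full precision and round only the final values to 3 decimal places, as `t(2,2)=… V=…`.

t(2,2)=2.644 V=36.965

span = t_max - t_min = 2.66 - 0.57 = 2.090
L(2,2) = 2, L_eff = 2/255 = 0.007843
t(2,2) = 2.66 - 2.090·0.007843 = 2.644
Σt over all 3·3 pixels = 78736/6375 ≈ 12.3507451
V = pitch²·Σt = 1.73²·78736/6375 = 36.965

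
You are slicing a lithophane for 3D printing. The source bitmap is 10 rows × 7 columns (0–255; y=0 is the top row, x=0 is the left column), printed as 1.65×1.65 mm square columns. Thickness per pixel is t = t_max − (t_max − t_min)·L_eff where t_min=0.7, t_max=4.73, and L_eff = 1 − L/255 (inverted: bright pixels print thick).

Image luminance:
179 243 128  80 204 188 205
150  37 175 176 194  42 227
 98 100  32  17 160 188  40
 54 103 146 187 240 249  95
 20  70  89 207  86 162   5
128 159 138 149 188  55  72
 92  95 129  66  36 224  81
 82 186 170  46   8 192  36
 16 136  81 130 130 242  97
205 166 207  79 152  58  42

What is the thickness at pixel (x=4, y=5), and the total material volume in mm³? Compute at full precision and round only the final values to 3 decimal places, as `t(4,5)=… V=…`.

span = t_max - t_min = 4.73 - 0.7 = 4.030
L(4,5) = 188, L_eff = 1 - 188/255 = 0.262745 (inverted)
t(4,5) = 4.73 - 4.030·0.262745 = 3.671
Σt over all 10·7 pixels = 1578349/8500 ≈ 185.6881176
V = pitch²·Σt = 1.65²·1578349/8500 = 505.536

t(4,5)=3.671 V=505.536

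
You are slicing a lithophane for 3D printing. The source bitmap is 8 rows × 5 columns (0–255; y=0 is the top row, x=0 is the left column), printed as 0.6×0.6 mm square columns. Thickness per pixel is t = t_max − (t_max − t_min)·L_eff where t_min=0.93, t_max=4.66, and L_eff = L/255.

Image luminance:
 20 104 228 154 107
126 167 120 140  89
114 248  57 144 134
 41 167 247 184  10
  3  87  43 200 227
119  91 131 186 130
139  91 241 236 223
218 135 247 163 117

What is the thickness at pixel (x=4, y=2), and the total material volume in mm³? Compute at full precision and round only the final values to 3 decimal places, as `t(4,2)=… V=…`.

t(4,2)=2.700 V=37.468

span = t_max - t_min = 4.66 - 0.93 = 3.730
L(4,2) = 134, L_eff = 134/255 = 0.525490
t(4,2) = 4.66 - 3.730·0.525490 = 2.700
Σt over all 8·5 pixels = 221163/2125 ≈ 104.0767059
V = pitch²·Σt = 0.6²·221163/2125 = 37.468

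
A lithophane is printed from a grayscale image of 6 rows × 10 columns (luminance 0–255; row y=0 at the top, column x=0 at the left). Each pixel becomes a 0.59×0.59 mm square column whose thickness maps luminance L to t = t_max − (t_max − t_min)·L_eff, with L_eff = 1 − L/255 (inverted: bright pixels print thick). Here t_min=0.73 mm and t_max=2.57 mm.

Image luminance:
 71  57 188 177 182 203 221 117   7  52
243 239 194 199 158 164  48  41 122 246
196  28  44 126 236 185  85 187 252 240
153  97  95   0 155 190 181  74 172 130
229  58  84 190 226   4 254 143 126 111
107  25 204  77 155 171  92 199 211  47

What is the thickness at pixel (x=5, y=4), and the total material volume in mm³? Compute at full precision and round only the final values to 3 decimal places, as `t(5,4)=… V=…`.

span = t_max - t_min = 2.57 - 0.73 = 1.840
L(5,4) = 4, L_eff = 1 - 4/255 = 0.984314 (inverted)
t(5,4) = 2.57 - 1.840·0.984314 = 0.759
Σt over all 6·10 pixels = 668753/6375 ≈ 104.9024314
V = pitch²·Σt = 0.59²·668753/6375 = 36.517

t(5,4)=0.759 V=36.517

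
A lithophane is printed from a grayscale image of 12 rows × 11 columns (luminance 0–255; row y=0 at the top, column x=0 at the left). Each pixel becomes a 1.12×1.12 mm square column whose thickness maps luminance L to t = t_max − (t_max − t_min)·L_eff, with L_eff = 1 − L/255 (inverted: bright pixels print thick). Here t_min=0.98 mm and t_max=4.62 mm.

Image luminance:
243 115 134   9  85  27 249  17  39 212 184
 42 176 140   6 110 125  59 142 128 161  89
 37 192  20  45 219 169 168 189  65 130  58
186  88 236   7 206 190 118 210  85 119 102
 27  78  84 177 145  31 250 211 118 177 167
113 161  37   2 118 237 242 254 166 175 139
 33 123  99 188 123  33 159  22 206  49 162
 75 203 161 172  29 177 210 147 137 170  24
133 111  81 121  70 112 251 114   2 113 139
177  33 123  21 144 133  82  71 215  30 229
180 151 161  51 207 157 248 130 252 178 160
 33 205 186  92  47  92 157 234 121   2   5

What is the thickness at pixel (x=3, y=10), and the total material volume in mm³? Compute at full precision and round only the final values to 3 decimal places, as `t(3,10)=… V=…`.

t(3,10)=1.708 V=461.227

span = t_max - t_min = 4.62 - 0.98 = 3.640
L(3,10) = 51, L_eff = 1 - 51/255 = 0.800000 (inverted)
t(3,10) = 4.62 - 3.640·0.800000 = 1.708
Σt over all 12·11 pixels = 2344006/6375 ≈ 367.6872157
V = pitch²·Σt = 1.12²·2344006/6375 = 461.227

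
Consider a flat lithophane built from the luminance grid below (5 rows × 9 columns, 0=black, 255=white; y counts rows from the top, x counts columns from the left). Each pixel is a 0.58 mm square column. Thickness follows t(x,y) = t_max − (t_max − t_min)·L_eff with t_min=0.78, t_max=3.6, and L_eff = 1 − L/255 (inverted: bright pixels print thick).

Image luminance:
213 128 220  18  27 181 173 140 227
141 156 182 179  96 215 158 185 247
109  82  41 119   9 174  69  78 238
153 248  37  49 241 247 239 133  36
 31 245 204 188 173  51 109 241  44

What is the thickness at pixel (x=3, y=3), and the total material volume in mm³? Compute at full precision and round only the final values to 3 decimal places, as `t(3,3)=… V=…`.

span = t_max - t_min = 3.6 - 0.78 = 2.820
L(3,3) = 49, L_eff = 1 - 49/255 = 0.807843 (inverted)
t(3,3) = 3.6 - 2.820·0.807843 = 1.322
Σt over all 5·9 pixels = 453453/4250 ≈ 106.6948235
V = pitch²·Σt = 0.58²·453453/4250 = 35.892

t(3,3)=1.322 V=35.892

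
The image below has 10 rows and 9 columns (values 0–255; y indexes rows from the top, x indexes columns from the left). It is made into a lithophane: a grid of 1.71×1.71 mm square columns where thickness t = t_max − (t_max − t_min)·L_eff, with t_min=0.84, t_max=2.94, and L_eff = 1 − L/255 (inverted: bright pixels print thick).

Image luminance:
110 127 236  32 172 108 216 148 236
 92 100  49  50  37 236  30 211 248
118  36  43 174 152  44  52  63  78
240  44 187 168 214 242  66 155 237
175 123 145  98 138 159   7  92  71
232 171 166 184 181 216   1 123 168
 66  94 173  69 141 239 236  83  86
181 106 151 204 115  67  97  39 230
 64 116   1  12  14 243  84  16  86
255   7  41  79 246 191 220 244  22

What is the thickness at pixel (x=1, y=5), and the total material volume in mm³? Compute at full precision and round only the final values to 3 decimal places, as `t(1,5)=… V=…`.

t(1,5)=2.248 V=498.449

span = t_max - t_min = 2.94 - 0.84 = 2.100
L(1,5) = 171, L_eff = 1 - 171/255 = 0.329412 (inverted)
t(1,5) = 2.94 - 2.100·0.329412 = 2.248
Σt over all 10·9 pixels = 144893/850 ≈ 170.4623529
V = pitch²·Σt = 1.71²·144893/850 = 498.449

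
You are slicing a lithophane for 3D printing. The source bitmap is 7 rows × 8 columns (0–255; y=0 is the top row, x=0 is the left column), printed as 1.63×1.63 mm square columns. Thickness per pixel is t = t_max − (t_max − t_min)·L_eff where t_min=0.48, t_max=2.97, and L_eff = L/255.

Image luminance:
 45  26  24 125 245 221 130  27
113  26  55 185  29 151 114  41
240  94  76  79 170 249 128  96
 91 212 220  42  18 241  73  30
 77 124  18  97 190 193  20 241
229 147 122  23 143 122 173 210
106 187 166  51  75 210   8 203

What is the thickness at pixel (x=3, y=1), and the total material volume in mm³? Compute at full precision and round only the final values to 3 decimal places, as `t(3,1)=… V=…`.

span = t_max - t_min = 2.97 - 0.48 = 2.490
L(3,1) = 185, L_eff = 185/255 = 0.725490
t(3,1) = 2.97 - 2.490·0.725490 = 1.164
Σt over all 7·8 pixels = 853387/8500 ≈ 100.3984706
V = pitch²·Σt = 1.63²·853387/8500 = 266.749

t(3,1)=1.164 V=266.749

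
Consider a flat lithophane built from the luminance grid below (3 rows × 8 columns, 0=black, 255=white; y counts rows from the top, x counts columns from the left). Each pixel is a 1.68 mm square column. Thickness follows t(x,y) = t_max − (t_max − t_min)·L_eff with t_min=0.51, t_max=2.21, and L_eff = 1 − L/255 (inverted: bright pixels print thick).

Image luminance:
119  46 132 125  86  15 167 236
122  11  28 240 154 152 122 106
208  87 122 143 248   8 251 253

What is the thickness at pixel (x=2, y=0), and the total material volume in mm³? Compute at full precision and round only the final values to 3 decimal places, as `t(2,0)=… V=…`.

t(2,0)=1.390 V=94.400

span = t_max - t_min = 2.21 - 0.51 = 1.700
L(2,0) = 132, L_eff = 1 - 132/255 = 0.482353 (inverted)
t(2,0) = 2.21 - 1.700·0.482353 = 1.390
Σt over all 3·8 pixels = 5017/150 ≈ 33.4466667
V = pitch²·Σt = 1.68²·5017/150 = 94.400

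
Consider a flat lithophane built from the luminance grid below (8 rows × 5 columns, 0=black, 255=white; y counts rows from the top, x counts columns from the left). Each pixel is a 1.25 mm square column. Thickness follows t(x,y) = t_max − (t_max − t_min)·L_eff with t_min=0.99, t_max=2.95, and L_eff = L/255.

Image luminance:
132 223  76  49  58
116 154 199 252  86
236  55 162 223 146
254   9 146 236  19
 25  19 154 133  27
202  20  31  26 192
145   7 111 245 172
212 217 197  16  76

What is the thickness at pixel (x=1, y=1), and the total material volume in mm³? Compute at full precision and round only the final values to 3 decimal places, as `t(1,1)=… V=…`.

t(1,1)=1.766 V=123.629

span = t_max - t_min = 2.95 - 0.99 = 1.960
L(1,1) = 154, L_eff = 154/255 = 0.603922
t(1,1) = 2.95 - 1.960·0.603922 = 1.766
Σt over all 8·5 pixels = 168136/2125 ≈ 79.1228235
V = pitch²·Σt = 1.25²·168136/2125 = 123.629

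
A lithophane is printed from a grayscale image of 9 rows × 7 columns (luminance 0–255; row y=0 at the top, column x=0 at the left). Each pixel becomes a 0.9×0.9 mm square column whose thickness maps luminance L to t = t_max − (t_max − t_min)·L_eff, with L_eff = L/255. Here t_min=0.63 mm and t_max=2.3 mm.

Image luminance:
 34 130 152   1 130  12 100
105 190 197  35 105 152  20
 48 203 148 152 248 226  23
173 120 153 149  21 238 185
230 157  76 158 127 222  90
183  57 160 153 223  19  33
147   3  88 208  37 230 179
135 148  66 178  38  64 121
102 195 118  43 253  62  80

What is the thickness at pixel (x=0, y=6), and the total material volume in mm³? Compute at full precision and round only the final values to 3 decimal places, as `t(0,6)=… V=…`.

span = t_max - t_min = 2.3 - 0.63 = 1.670
L(0,6) = 147, L_eff = 147/255 = 0.576471
t(0,6) = 2.3 - 1.670·0.576471 = 1.337
Σt over all 9·7 pixels = 795613/8500 ≈ 93.6015294
V = pitch²·Σt = 0.9²·795613/8500 = 75.817

t(0,6)=1.337 V=75.817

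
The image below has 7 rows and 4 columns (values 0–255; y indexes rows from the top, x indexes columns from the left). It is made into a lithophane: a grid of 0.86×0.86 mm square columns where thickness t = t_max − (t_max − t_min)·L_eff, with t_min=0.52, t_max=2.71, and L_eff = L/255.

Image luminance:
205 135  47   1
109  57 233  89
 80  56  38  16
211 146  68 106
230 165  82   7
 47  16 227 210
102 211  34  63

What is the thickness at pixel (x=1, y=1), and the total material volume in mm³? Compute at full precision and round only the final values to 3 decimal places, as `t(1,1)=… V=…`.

span = t_max - t_min = 2.71 - 0.52 = 2.190
L(1,1) = 57, L_eff = 57/255 = 0.223529
t(1,1) = 2.71 - 2.190·0.223529 = 2.220
Σt over all 7·4 pixels = 426637/8500 ≈ 50.1925882
V = pitch²·Σt = 0.86²·426637/8500 = 37.122

t(1,1)=2.220 V=37.122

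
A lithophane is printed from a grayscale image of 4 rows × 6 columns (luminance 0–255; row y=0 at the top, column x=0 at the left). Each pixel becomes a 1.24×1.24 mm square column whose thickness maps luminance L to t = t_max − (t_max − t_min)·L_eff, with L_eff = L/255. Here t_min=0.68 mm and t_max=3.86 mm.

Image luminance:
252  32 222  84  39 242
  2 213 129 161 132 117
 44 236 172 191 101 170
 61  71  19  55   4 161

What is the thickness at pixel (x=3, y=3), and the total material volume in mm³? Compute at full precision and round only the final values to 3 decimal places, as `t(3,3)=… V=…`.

span = t_max - t_min = 3.86 - 0.68 = 3.180
L(3,3) = 55, L_eff = 55/255 = 0.215686
t(3,3) = 3.86 - 3.180·0.215686 = 3.174
Σt over all 4·6 pixels = 23949/425 ≈ 56.3505882
V = pitch²·Σt = 1.24²·23949/425 = 86.645

t(3,3)=3.174 V=86.645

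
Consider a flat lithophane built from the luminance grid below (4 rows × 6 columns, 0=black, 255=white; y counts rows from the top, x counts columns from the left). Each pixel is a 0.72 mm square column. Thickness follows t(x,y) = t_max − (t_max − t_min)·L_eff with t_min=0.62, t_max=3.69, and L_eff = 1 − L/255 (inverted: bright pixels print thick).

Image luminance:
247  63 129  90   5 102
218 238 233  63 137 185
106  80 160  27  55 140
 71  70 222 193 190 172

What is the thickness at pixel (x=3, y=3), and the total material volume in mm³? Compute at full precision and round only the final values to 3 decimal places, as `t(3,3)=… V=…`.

t(3,3)=2.944 V=27.660

span = t_max - t_min = 3.69 - 0.62 = 3.070
L(3,3) = 193, L_eff = 1 - 193/255 = 0.243137 (inverted)
t(3,3) = 3.69 - 3.070·0.243137 = 2.944
Σt over all 4·6 pixels = 20009/375 ≈ 53.3573333
V = pitch²·Σt = 0.72²·20009/375 = 27.660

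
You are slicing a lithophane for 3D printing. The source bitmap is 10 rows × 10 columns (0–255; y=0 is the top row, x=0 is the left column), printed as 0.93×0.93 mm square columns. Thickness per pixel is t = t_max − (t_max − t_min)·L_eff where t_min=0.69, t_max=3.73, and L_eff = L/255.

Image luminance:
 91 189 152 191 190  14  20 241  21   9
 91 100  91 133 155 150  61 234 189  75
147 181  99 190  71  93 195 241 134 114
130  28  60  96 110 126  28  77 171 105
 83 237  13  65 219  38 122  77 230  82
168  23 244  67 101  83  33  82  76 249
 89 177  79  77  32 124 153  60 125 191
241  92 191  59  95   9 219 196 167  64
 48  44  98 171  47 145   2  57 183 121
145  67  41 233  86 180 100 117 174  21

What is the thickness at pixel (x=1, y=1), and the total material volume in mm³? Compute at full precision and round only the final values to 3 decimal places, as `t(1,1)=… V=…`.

span = t_max - t_min = 3.73 - 0.69 = 3.040
L(1,1) = 100, L_eff = 100/255 = 0.392157
t(1,1) = 3.73 - 3.040·0.392157 = 2.538
Σt over all 10·10 pixels = 299179/1275 ≈ 234.6501961
V = pitch²·Σt = 0.93²·299179/1275 = 202.949

t(1,1)=2.538 V=202.949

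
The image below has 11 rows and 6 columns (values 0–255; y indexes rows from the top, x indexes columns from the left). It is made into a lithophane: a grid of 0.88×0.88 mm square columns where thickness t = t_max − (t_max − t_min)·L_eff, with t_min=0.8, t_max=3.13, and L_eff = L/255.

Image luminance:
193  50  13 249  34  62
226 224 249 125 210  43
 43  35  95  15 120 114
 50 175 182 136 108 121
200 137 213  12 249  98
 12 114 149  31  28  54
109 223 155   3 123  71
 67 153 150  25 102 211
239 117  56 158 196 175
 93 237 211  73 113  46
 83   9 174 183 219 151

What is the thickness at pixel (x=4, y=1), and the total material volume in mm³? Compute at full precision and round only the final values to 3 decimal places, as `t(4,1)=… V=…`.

t(4,1)=1.211 V=102.703

span = t_max - t_min = 3.13 - 0.8 = 2.330
L(4,1) = 210, L_eff = 210/255 = 0.823529
t(4,1) = 3.13 - 2.330·0.823529 = 1.211
Σt over all 11·6 pixels = 281824/2125 ≈ 132.6230588
V = pitch²·Σt = 0.88²·281824/2125 = 102.703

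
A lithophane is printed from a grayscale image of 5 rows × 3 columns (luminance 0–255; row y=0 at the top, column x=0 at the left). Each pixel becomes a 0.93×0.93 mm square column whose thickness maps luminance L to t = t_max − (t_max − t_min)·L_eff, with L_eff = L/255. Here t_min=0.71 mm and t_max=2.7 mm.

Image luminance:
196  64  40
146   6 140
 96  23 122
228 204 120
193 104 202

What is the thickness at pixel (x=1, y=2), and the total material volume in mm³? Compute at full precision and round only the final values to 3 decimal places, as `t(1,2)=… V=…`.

span = t_max - t_min = 2.7 - 0.71 = 1.990
L(1,2) = 23, L_eff = 23/255 = 0.090196
t(1,2) = 2.7 - 1.990·0.090196 = 2.521
Σt over all 5·3 pixels = 109639/4250 ≈ 25.7974118
V = pitch²·Σt = 0.93²·109639/4250 = 22.312

t(1,2)=2.521 V=22.312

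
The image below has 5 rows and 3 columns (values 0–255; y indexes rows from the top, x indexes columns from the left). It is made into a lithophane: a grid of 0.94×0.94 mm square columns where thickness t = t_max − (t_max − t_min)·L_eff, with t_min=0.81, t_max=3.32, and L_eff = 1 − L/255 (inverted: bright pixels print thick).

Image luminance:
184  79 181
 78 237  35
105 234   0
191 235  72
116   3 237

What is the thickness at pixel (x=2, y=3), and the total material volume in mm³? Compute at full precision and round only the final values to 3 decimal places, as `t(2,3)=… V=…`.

span = t_max - t_min = 3.32 - 0.81 = 2.510
L(2,3) = 72, L_eff = 1 - 72/255 = 0.717647 (inverted)
t(2,3) = 3.32 - 2.510·0.717647 = 1.519
Σt over all 5·3 pixels = 404281/12750 ≈ 31.7083137
V = pitch²·Σt = 0.94²·404281/12750 = 28.017

t(2,3)=1.519 V=28.017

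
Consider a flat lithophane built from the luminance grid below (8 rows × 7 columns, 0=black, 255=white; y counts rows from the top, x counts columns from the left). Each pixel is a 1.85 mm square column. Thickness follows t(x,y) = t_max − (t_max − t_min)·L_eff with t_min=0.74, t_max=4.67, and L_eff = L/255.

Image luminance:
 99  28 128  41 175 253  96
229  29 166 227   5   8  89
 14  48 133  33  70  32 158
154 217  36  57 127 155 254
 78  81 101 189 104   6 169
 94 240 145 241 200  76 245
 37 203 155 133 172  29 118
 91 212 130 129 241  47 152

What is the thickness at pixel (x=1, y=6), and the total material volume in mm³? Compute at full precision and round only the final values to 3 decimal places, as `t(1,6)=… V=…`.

span = t_max - t_min = 4.67 - 0.74 = 3.930
L(1,6) = 203, L_eff = 203/255 = 0.796078
t(1,6) = 4.67 - 3.930·0.796078 = 1.541
Σt over all 8·7 pixels = 1321771/8500 ≈ 155.5024706
V = pitch²·Σt = 1.85²·1321771/8500 = 532.207

t(1,6)=1.541 V=532.207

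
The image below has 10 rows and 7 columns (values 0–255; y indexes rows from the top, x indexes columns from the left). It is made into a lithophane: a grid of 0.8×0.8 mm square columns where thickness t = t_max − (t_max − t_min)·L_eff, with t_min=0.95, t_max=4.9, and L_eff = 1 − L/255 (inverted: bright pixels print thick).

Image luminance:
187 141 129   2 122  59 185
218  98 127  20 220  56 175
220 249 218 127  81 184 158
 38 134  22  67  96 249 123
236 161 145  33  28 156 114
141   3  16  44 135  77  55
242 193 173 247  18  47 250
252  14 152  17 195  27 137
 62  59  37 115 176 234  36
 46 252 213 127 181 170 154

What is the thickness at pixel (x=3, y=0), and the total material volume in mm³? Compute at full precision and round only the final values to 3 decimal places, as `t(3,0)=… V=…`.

t(3,0)=0.981 V=130.544

span = t_max - t_min = 4.9 - 0.95 = 3.950
L(3,0) = 2, L_eff = 1 - 2/255 = 0.992157 (inverted)
t(3,0) = 4.9 - 3.950·0.992157 = 0.981
Σt over all 10·7 pixels = 41611/204 ≈ 203.9754902
V = pitch²·Σt = 0.8²·41611/204 = 130.544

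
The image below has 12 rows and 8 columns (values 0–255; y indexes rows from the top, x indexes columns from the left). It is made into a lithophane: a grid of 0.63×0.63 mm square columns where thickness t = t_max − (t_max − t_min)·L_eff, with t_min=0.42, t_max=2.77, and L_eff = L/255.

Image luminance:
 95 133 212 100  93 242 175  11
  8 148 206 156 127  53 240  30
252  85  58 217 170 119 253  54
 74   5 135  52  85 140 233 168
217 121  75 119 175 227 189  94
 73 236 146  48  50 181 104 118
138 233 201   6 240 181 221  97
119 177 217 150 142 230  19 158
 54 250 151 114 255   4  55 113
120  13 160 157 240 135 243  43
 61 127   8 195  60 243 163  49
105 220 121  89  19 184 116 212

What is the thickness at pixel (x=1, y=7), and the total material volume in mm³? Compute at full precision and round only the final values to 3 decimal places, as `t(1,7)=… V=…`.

span = t_max - t_min = 2.77 - 0.42 = 2.350
L(1,7) = 177, L_eff = 177/255 = 0.694118
t(1,7) = 2.77 - 2.350·0.694118 = 1.139
Σt over all 12·8 pixels = 374711/2550 ≈ 146.9454902
V = pitch²·Σt = 0.63²·374711/2550 = 58.323

t(1,7)=1.139 V=58.323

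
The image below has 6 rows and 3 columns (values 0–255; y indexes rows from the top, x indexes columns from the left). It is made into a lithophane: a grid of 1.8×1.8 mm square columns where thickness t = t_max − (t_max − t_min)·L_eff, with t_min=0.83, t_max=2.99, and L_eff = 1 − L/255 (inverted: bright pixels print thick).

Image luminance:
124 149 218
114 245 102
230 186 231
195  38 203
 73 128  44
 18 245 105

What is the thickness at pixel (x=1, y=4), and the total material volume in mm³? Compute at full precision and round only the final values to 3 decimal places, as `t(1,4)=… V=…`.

t(1,4)=1.914 V=121.079

span = t_max - t_min = 2.99 - 0.83 = 2.160
L(1,4) = 128, L_eff = 1 - 128/255 = 0.498039 (inverted)
t(1,4) = 2.99 - 2.160·0.498039 = 1.914
Σt over all 6·3 pixels = 158823/4250 ≈ 37.3701176
V = pitch²·Σt = 1.8²·158823/4250 = 121.079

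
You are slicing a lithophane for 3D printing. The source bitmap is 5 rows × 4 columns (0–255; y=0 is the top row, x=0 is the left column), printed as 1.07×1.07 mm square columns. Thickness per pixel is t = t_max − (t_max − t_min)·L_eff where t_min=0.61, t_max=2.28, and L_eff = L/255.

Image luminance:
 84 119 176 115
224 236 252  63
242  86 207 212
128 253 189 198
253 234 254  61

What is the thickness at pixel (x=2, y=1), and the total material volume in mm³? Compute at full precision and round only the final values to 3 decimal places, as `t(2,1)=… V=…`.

span = t_max - t_min = 2.28 - 0.61 = 1.670
L(2,1) = 252, L_eff = 252/255 = 0.988235
t(2,1) = 2.28 - 1.670·0.988235 = 0.630
Σt over all 5·4 pixels = 281969/12750 ≈ 22.1152157
V = pitch²·Σt = 1.07²·281969/12750 = 25.320

t(2,1)=0.630 V=25.320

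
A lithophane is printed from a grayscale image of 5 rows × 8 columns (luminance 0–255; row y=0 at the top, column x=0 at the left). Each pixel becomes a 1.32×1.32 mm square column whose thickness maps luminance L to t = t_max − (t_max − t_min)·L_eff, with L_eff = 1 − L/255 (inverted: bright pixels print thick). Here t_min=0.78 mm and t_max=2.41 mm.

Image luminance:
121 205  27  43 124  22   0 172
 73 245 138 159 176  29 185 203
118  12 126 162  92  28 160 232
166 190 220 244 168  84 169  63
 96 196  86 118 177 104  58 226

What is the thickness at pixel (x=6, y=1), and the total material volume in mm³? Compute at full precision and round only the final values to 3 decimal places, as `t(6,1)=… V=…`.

span = t_max - t_min = 2.41 - 0.78 = 1.630
L(6,1) = 185, L_eff = 1 - 185/255 = 0.274510 (inverted)
t(6,1) = 2.41 - 1.630·0.274510 = 1.963
Σt over all 5·8 pixels = 548657/8500 ≈ 64.5478824
V = pitch²·Σt = 1.32²·548657/8500 = 112.468

t(6,1)=1.963 V=112.468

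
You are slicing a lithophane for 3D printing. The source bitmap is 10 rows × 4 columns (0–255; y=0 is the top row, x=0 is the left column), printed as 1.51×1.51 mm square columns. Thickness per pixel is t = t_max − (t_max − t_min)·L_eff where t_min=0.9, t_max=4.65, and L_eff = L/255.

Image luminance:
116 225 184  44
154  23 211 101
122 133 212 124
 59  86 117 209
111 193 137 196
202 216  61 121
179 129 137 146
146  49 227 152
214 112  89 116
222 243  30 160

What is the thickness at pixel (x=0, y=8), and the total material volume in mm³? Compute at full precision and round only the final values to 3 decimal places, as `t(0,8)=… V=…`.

span = t_max - t_min = 4.65 - 0.9 = 3.750
L(0,8) = 214, L_eff = 214/255 = 0.839216
t(0,8) = 4.65 - 3.750·0.839216 = 1.503
Σt over all 10·4 pixels = 1735/17 ≈ 102.0588235
V = pitch²·Σt = 1.51²·1735/17 = 232.704

t(0,8)=1.503 V=232.704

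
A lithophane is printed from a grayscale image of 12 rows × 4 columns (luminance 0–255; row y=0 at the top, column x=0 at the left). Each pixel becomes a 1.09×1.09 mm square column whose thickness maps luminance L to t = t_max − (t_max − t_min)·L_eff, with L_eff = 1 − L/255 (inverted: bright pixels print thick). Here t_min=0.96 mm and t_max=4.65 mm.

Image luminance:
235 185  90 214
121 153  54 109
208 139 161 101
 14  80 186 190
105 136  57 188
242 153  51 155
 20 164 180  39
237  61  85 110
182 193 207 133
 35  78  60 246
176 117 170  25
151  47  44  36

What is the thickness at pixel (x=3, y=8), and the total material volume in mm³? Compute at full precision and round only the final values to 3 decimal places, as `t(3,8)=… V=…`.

span = t_max - t_min = 4.65 - 0.96 = 3.690
L(3,8) = 133, L_eff = 1 - 133/255 = 0.478431 (inverted)
t(3,8) = 4.65 - 3.690·0.478431 = 2.885
Σt over all 12·4 pixels = 1144809/8500 ≈ 134.6834118
V = pitch²·Σt = 1.09²·1144809/8500 = 160.017

t(3,8)=2.885 V=160.017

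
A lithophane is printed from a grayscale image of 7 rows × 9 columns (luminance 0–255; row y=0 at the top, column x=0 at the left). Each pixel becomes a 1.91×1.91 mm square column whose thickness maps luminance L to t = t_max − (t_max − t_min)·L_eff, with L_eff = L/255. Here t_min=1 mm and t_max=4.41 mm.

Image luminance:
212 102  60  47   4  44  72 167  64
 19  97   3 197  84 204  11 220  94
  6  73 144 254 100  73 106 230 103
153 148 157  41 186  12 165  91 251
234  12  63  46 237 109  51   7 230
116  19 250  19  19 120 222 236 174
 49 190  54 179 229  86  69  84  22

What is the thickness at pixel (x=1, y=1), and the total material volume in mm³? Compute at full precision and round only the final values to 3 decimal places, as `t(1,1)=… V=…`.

t(1,1)=3.113 V=666.207

span = t_max - t_min = 4.41 - 1 = 3.410
L(1,1) = 97, L_eff = 97/255 = 0.380392
t(1,1) = 4.41 - 3.410·0.380392 = 3.113
Σt over all 7·9 pixels = 931349/5100 ≈ 182.6174510
V = pitch²·Σt = 1.91²·931349/5100 = 666.207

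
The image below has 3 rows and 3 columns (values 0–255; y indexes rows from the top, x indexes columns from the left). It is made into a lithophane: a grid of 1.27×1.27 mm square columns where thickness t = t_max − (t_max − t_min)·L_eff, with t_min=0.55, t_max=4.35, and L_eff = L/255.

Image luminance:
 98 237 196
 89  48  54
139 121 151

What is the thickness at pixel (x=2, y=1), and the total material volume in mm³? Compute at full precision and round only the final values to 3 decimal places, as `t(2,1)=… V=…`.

t(2,1)=3.545 V=35.913

span = t_max - t_min = 4.35 - 0.55 = 3.800
L(2,1) = 54, L_eff = 54/255 = 0.211765
t(2,1) = 4.35 - 3.800·0.211765 = 3.545
Σt over all 3·3 pixels = 113557/5100 ≈ 22.2660784
V = pitch²·Σt = 1.27²·113557/5100 = 35.913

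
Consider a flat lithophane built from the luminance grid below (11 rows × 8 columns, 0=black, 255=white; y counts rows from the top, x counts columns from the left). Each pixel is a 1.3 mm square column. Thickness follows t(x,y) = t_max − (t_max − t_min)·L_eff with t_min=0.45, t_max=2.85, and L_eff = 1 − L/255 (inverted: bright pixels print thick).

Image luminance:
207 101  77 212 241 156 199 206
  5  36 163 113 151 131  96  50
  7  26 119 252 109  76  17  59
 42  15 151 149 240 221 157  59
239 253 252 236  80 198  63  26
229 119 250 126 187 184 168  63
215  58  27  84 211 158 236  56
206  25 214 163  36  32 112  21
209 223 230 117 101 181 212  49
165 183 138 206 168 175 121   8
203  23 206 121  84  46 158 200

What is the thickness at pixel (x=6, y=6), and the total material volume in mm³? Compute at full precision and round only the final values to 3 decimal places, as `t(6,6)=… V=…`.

t(6,6)=2.671 V=256.156

span = t_max - t_min = 2.85 - 0.45 = 2.400
L(6,6) = 236, L_eff = 1 - 236/255 = 0.074510 (inverted)
t(6,6) = 2.85 - 2.400·0.074510 = 2.671
Σt over all 11·8 pixels = 64418/425 ≈ 151.5717647
V = pitch²·Σt = 1.3²·64418/425 = 256.156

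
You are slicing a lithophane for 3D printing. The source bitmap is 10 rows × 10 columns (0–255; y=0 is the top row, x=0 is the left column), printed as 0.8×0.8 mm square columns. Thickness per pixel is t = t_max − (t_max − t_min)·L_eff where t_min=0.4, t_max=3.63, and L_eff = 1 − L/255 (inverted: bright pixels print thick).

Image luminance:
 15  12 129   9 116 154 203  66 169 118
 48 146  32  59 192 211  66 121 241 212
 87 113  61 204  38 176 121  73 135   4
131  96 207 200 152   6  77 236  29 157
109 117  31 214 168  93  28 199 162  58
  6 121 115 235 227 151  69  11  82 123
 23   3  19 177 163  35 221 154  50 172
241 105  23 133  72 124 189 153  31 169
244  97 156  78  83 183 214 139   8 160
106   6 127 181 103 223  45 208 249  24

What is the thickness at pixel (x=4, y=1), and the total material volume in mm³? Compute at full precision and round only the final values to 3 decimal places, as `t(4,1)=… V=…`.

span = t_max - t_min = 3.63 - 0.4 = 3.230
L(4,1) = 192, L_eff = 1 - 192/255 = 0.247059 (inverted)
t(4,1) = 3.63 - 3.230·0.247059 = 2.832
Σt over all 10·10 pixels = 189.872
V = pitch²·Σt = 0.8²·189.872 = 121.518

t(4,1)=2.832 V=121.518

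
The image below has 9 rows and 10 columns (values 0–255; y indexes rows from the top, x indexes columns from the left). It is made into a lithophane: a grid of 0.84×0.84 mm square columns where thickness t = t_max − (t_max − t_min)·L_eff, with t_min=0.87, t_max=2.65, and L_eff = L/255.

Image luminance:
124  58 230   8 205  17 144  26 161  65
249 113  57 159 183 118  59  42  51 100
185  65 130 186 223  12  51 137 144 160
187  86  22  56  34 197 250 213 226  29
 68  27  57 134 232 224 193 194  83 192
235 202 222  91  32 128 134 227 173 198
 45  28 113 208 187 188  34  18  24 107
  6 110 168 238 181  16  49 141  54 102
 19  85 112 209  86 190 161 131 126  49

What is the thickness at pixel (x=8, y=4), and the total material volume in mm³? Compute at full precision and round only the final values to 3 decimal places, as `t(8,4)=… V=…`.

t(8,4)=2.071 V=114.141

span = t_max - t_min = 2.65 - 0.87 = 1.780
L(8,4) = 83, L_eff = 83/255 = 0.325490
t(8,4) = 2.65 - 1.780·0.325490 = 2.071
Σt over all 9·10 pixels = 1031249/6375 ≈ 161.7645490
V = pitch²·Σt = 0.84²·1031249/6375 = 114.141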